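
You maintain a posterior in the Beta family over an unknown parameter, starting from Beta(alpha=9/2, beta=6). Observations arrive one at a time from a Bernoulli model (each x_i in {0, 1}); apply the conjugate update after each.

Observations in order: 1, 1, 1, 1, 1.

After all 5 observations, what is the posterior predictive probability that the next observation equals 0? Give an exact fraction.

obs 1: x=1 → posterior Beta(11/2, 6)
obs 2: x=1 → posterior Beta(13/2, 6)
obs 3: x=1 → posterior Beta(15/2, 6)
obs 4: x=1 → posterior Beta(17/2, 6)
obs 5: x=1 → posterior Beta(19/2, 6)

12/31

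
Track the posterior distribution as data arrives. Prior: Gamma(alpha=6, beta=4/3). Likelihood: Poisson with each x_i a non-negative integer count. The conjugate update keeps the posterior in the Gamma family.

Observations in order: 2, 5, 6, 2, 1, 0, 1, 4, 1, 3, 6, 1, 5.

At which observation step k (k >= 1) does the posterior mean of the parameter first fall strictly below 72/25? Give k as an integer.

k = 7

obs 1: x=2 → posterior Gamma(8, 7/3)
obs 2: x=5 → posterior Gamma(13, 10/3)
obs 3: x=6 → posterior Gamma(19, 13/3)
obs 4: x=2 → posterior Gamma(21, 16/3)
obs 5: x=1 → posterior Gamma(22, 19/3)
obs 6: x=0 → posterior Gamma(22, 22/3)
obs 7: x=1 → posterior Gamma(23, 25/3)
obs 8: x=4 → posterior Gamma(27, 28/3)
obs 9: x=1 → posterior Gamma(28, 31/3)
obs 10: x=3 → posterior Gamma(31, 34/3)
obs 11: x=6 → posterior Gamma(37, 37/3)
obs 12: x=1 → posterior Gamma(38, 40/3)
obs 13: x=5 → posterior Gamma(43, 43/3)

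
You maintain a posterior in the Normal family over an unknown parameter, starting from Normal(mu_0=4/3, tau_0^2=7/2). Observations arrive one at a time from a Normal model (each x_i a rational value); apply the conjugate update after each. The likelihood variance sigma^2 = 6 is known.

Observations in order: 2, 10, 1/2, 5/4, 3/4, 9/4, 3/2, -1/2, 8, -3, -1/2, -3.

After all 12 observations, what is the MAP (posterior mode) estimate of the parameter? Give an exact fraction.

201/128

obs 1: x=2 → posterior Normal(30/19, 42/19)
obs 2: x=10 → posterior Normal(50/13, 21/13)
obs 3: x=1/2 → posterior Normal(69/22, 14/11)
obs 4: x=5/4 → posterior Normal(449/160, 21/20)
obs 5: x=3/4 → posterior Normal(5/2, 42/47)
obs 6: x=9/4 → posterior Normal(533/216, 7/9)
obs 7: x=3/2 → posterior Normal(575/244, 42/61)
obs 8: x=-1/2 → posterior Normal(33/16, 21/34)
obs 9: x=8 → posterior Normal(157/60, 14/25)
obs 10: x=-3 → posterior Normal(701/328, 21/41)
obs 11: x=-1/2 → posterior Normal(687/356, 42/89)
obs 12: x=-3 → posterior Normal(201/128, 7/16)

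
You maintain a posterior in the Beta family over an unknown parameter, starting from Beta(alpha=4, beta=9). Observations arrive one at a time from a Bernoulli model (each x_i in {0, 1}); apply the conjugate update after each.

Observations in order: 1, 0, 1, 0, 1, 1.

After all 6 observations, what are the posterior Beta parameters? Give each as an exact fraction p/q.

alpha=8, beta=11

obs 1: x=1 → posterior Beta(5, 9)
obs 2: x=0 → posterior Beta(5, 10)
obs 3: x=1 → posterior Beta(6, 10)
obs 4: x=0 → posterior Beta(6, 11)
obs 5: x=1 → posterior Beta(7, 11)
obs 6: x=1 → posterior Beta(8, 11)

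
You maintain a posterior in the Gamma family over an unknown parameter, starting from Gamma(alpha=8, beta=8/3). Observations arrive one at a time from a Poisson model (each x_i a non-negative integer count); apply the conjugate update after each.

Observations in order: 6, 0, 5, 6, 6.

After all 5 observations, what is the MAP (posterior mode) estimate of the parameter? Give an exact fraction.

obs 1: x=6 → posterior Gamma(14, 11/3)
obs 2: x=0 → posterior Gamma(14, 14/3)
obs 3: x=5 → posterior Gamma(19, 17/3)
obs 4: x=6 → posterior Gamma(25, 20/3)
obs 5: x=6 → posterior Gamma(31, 23/3)

90/23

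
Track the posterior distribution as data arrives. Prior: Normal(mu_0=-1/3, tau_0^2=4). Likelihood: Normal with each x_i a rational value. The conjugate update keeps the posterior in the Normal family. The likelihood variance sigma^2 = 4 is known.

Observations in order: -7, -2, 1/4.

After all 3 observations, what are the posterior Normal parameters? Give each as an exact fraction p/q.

mu_0=-109/48, tau_0^2=1

obs 1: x=-7 → posterior Normal(-11/3, 2)
obs 2: x=-2 → posterior Normal(-28/9, 4/3)
obs 3: x=1/4 → posterior Normal(-109/48, 1)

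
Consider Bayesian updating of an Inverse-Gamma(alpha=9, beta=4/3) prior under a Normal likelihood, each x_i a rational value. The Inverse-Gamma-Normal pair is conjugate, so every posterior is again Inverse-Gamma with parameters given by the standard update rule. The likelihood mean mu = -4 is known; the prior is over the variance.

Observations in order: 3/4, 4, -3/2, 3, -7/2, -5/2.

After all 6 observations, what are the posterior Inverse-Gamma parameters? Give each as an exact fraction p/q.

alpha=12, beta=7055/96

obs 1: x=3/4 → posterior Inverse-Gamma(19/2, 1211/96)
obs 2: x=4 → posterior Inverse-Gamma(10, 4283/96)
obs 3: x=-3/2 → posterior Inverse-Gamma(21/2, 4583/96)
obs 4: x=3 → posterior Inverse-Gamma(11, 6935/96)
obs 5: x=-7/2 → posterior Inverse-Gamma(23/2, 6947/96)
obs 6: x=-5/2 → posterior Inverse-Gamma(12, 7055/96)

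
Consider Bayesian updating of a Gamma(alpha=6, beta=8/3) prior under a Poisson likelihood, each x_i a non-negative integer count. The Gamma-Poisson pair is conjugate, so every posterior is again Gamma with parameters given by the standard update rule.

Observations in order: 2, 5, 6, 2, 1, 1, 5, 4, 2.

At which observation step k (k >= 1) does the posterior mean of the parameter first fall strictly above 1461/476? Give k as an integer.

obs 1: x=2 → posterior Gamma(8, 11/3)
obs 2: x=5 → posterior Gamma(13, 14/3)
obs 3: x=6 → posterior Gamma(19, 17/3)
obs 4: x=2 → posterior Gamma(21, 20/3)
obs 5: x=1 → posterior Gamma(22, 23/3)
obs 6: x=1 → posterior Gamma(23, 26/3)
obs 7: x=5 → posterior Gamma(28, 29/3)
obs 8: x=4 → posterior Gamma(32, 32/3)
obs 9: x=2 → posterior Gamma(34, 35/3)

k = 3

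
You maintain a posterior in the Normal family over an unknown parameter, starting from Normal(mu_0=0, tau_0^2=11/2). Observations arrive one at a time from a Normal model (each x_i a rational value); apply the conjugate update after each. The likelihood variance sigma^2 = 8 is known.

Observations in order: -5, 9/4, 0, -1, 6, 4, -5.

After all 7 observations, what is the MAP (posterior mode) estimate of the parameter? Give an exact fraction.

obs 1: x=-5 → posterior Normal(-55/27, 88/27)
obs 2: x=9/4 → posterior Normal(-121/152, 44/19)
obs 3: x=0 → posterior Normal(-121/196, 88/49)
obs 4: x=-1 → posterior Normal(-11/16, 22/15)
obs 5: x=6 → posterior Normal(99/284, 88/71)
obs 6: x=4 → posterior Normal(275/328, 44/41)
obs 7: x=-5 → posterior Normal(55/372, 88/93)

55/372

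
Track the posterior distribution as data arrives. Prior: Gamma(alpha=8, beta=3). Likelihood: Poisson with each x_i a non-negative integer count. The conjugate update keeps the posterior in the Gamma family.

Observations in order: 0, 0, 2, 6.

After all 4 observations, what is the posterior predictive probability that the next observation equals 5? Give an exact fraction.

32202709721943369/576460752303423488

obs 1: x=0 → posterior Gamma(8, 4)
obs 2: x=0 → posterior Gamma(8, 5)
obs 3: x=2 → posterior Gamma(10, 6)
obs 4: x=6 → posterior Gamma(16, 7)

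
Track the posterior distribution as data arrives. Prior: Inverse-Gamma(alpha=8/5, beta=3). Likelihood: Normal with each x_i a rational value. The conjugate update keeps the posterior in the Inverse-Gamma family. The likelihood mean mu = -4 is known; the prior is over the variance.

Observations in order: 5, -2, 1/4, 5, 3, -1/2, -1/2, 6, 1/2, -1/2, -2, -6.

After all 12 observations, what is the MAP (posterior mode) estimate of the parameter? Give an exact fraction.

32325/1376

obs 1: x=5 → posterior Inverse-Gamma(21/10, 87/2)
obs 2: x=-2 → posterior Inverse-Gamma(13/5, 91/2)
obs 3: x=1/4 → posterior Inverse-Gamma(31/10, 1745/32)
obs 4: x=5 → posterior Inverse-Gamma(18/5, 3041/32)
obs 5: x=3 → posterior Inverse-Gamma(41/10, 3825/32)
obs 6: x=-1/2 → posterior Inverse-Gamma(23/5, 4021/32)
obs 7: x=-1/2 → posterior Inverse-Gamma(51/10, 4217/32)
obs 8: x=6 → posterior Inverse-Gamma(28/5, 5817/32)
obs 9: x=1/2 → posterior Inverse-Gamma(61/10, 6141/32)
obs 10: x=-1/2 → posterior Inverse-Gamma(33/5, 6337/32)
obs 11: x=-2 → posterior Inverse-Gamma(71/10, 6401/32)
obs 12: x=-6 → posterior Inverse-Gamma(38/5, 6465/32)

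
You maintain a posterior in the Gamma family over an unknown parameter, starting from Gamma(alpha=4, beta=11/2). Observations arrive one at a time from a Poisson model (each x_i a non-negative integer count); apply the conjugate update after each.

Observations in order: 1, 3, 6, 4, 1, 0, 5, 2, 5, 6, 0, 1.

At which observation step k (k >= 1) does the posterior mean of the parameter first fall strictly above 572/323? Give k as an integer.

obs 1: x=1 → posterior Gamma(5, 13/2)
obs 2: x=3 → posterior Gamma(8, 15/2)
obs 3: x=6 → posterior Gamma(14, 17/2)
obs 4: x=4 → posterior Gamma(18, 19/2)
obs 5: x=1 → posterior Gamma(19, 21/2)
obs 6: x=0 → posterior Gamma(19, 23/2)
obs 7: x=5 → posterior Gamma(24, 25/2)
obs 8: x=2 → posterior Gamma(26, 27/2)
obs 9: x=5 → posterior Gamma(31, 29/2)
obs 10: x=6 → posterior Gamma(37, 31/2)
obs 11: x=0 → posterior Gamma(37, 33/2)
obs 12: x=1 → posterior Gamma(38, 35/2)

k = 4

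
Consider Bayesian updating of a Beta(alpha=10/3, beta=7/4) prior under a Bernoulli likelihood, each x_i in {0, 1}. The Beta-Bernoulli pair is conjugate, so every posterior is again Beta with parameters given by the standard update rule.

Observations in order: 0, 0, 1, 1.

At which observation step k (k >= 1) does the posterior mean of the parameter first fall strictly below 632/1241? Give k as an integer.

obs 1: x=0 → posterior Beta(10/3, 11/4)
obs 2: x=0 → posterior Beta(10/3, 15/4)
obs 3: x=1 → posterior Beta(13/3, 15/4)
obs 4: x=1 → posterior Beta(16/3, 15/4)

k = 2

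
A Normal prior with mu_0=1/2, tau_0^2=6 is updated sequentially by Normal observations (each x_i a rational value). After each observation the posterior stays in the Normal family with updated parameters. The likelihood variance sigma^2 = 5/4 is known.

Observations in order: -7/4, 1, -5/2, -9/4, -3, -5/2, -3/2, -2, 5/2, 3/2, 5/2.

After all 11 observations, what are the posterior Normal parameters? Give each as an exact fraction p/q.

mu_0=-379/538, tau_0^2=30/269

obs 1: x=-7/4 → posterior Normal(-79/58, 30/29)
obs 2: x=1 → posterior Normal(-31/106, 30/53)
obs 3: x=-5/2 → posterior Normal(-151/154, 30/77)
obs 4: x=-9/4 → posterior Normal(-259/202, 30/101)
obs 5: x=-3 → posterior Normal(-403/250, 6/25)
obs 6: x=-5/2 → posterior Normal(-523/298, 30/149)
obs 7: x=-3/2 → posterior Normal(-595/346, 30/173)
obs 8: x=-2 → posterior Normal(-691/394, 30/197)
obs 9: x=5/2 → posterior Normal(-571/442, 30/221)
obs 10: x=3/2 → posterior Normal(-499/490, 6/49)
obs 11: x=5/2 → posterior Normal(-379/538, 30/269)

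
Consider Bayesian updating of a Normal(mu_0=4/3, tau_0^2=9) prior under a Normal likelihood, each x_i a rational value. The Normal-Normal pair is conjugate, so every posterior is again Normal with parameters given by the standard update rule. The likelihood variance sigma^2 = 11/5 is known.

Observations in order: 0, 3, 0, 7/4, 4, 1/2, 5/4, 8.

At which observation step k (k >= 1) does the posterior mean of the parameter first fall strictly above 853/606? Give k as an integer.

k = 2

obs 1: x=0 → posterior Normal(11/42, 99/56)
obs 2: x=3 → posterior Normal(449/303, 99/101)
obs 3: x=0 → posterior Normal(449/438, 99/146)
obs 4: x=7/4 → posterior Normal(2741/2292, 99/191)
obs 5: x=4 → posterior Normal(4901/2832, 99/236)
obs 6: x=1/2 → posterior Normal(5171/3372, 99/281)
obs 7: x=5/4 → posterior Normal(2923/1956, 99/326)
obs 8: x=8 → posterior Normal(5083/2226, 99/371)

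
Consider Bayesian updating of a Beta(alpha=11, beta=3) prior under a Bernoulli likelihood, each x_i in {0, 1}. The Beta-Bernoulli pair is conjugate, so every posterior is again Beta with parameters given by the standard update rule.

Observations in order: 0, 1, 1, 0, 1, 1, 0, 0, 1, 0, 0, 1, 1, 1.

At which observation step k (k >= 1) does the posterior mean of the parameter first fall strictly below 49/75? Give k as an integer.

k = 11

obs 1: x=0 → posterior Beta(11, 4)
obs 2: x=1 → posterior Beta(12, 4)
obs 3: x=1 → posterior Beta(13, 4)
obs 4: x=0 → posterior Beta(13, 5)
obs 5: x=1 → posterior Beta(14, 5)
obs 6: x=1 → posterior Beta(15, 5)
obs 7: x=0 → posterior Beta(15, 6)
obs 8: x=0 → posterior Beta(15, 7)
obs 9: x=1 → posterior Beta(16, 7)
obs 10: x=0 → posterior Beta(16, 8)
obs 11: x=0 → posterior Beta(16, 9)
obs 12: x=1 → posterior Beta(17, 9)
obs 13: x=1 → posterior Beta(18, 9)
obs 14: x=1 → posterior Beta(19, 9)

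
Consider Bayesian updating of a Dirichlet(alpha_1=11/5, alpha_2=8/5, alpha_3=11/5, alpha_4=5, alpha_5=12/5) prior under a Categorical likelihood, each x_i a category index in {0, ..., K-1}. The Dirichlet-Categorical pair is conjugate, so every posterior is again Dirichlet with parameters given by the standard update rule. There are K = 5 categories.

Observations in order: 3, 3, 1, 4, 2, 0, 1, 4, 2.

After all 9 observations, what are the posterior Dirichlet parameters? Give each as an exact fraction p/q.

alpha_1=16/5, alpha_2=18/5, alpha_3=21/5, alpha_4=7, alpha_5=22/5

obs 1: x=3 → posterior Dirichlet(11/5, 8/5, 11/5, 6, 12/5)
obs 2: x=3 → posterior Dirichlet(11/5, 8/5, 11/5, 7, 12/5)
obs 3: x=1 → posterior Dirichlet(11/5, 13/5, 11/5, 7, 12/5)
obs 4: x=4 → posterior Dirichlet(11/5, 13/5, 11/5, 7, 17/5)
obs 5: x=2 → posterior Dirichlet(11/5, 13/5, 16/5, 7, 17/5)
obs 6: x=0 → posterior Dirichlet(16/5, 13/5, 16/5, 7, 17/5)
obs 7: x=1 → posterior Dirichlet(16/5, 18/5, 16/5, 7, 17/5)
obs 8: x=4 → posterior Dirichlet(16/5, 18/5, 16/5, 7, 22/5)
obs 9: x=2 → posterior Dirichlet(16/5, 18/5, 21/5, 7, 22/5)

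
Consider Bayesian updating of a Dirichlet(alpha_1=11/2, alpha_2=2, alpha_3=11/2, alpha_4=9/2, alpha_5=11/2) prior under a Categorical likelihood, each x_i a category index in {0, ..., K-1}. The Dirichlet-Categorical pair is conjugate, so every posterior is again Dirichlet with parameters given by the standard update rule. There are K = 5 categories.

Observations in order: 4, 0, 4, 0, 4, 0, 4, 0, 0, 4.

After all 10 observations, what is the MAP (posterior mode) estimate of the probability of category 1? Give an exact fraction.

1/28

obs 1: x=4 → posterior Dirichlet(11/2, 2, 11/2, 9/2, 13/2)
obs 2: x=0 → posterior Dirichlet(13/2, 2, 11/2, 9/2, 13/2)
obs 3: x=4 → posterior Dirichlet(13/2, 2, 11/2, 9/2, 15/2)
obs 4: x=0 → posterior Dirichlet(15/2, 2, 11/2, 9/2, 15/2)
obs 5: x=4 → posterior Dirichlet(15/2, 2, 11/2, 9/2, 17/2)
obs 6: x=0 → posterior Dirichlet(17/2, 2, 11/2, 9/2, 17/2)
obs 7: x=4 → posterior Dirichlet(17/2, 2, 11/2, 9/2, 19/2)
obs 8: x=0 → posterior Dirichlet(19/2, 2, 11/2, 9/2, 19/2)
obs 9: x=0 → posterior Dirichlet(21/2, 2, 11/2, 9/2, 19/2)
obs 10: x=4 → posterior Dirichlet(21/2, 2, 11/2, 9/2, 21/2)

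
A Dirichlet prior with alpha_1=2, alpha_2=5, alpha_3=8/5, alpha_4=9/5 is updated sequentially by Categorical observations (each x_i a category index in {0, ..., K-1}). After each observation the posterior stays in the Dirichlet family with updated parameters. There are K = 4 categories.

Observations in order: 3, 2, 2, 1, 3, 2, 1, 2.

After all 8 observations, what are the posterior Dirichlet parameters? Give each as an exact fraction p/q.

alpha_1=2, alpha_2=7, alpha_3=28/5, alpha_4=19/5

obs 1: x=3 → posterior Dirichlet(2, 5, 8/5, 14/5)
obs 2: x=2 → posterior Dirichlet(2, 5, 13/5, 14/5)
obs 3: x=2 → posterior Dirichlet(2, 5, 18/5, 14/5)
obs 4: x=1 → posterior Dirichlet(2, 6, 18/5, 14/5)
obs 5: x=3 → posterior Dirichlet(2, 6, 18/5, 19/5)
obs 6: x=2 → posterior Dirichlet(2, 6, 23/5, 19/5)
obs 7: x=1 → posterior Dirichlet(2, 7, 23/5, 19/5)
obs 8: x=2 → posterior Dirichlet(2, 7, 28/5, 19/5)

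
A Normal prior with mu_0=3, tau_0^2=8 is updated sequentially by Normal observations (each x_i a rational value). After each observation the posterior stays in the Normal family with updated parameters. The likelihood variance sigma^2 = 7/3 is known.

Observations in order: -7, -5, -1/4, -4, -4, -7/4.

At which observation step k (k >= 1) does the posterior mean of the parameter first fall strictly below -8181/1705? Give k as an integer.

obs 1: x=-7 → posterior Normal(-147/31, 56/31)
obs 2: x=-5 → posterior Normal(-267/55, 56/55)
obs 3: x=-1/4 → posterior Normal(-273/79, 56/79)
obs 4: x=-4 → posterior Normal(-369/103, 56/103)
obs 5: x=-4 → posterior Normal(-465/127, 56/127)
obs 6: x=-7/4 → posterior Normal(-507/151, 56/151)

k = 2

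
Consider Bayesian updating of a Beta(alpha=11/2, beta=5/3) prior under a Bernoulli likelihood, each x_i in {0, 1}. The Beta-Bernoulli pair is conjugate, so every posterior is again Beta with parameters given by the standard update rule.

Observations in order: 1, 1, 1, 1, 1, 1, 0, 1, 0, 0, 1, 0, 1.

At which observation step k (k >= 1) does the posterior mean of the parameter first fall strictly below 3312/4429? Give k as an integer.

k = 10

obs 1: x=1 → posterior Beta(13/2, 5/3)
obs 2: x=1 → posterior Beta(15/2, 5/3)
obs 3: x=1 → posterior Beta(17/2, 5/3)
obs 4: x=1 → posterior Beta(19/2, 5/3)
obs 5: x=1 → posterior Beta(21/2, 5/3)
obs 6: x=1 → posterior Beta(23/2, 5/3)
obs 7: x=0 → posterior Beta(23/2, 8/3)
obs 8: x=1 → posterior Beta(25/2, 8/3)
obs 9: x=0 → posterior Beta(25/2, 11/3)
obs 10: x=0 → posterior Beta(25/2, 14/3)
obs 11: x=1 → posterior Beta(27/2, 14/3)
obs 12: x=0 → posterior Beta(27/2, 17/3)
obs 13: x=1 → posterior Beta(29/2, 17/3)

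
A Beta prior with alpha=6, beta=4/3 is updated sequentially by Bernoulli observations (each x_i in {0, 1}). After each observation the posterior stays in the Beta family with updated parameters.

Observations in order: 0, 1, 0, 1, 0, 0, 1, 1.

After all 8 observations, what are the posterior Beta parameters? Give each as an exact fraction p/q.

alpha=10, beta=16/3

obs 1: x=0 → posterior Beta(6, 7/3)
obs 2: x=1 → posterior Beta(7, 7/3)
obs 3: x=0 → posterior Beta(7, 10/3)
obs 4: x=1 → posterior Beta(8, 10/3)
obs 5: x=0 → posterior Beta(8, 13/3)
obs 6: x=0 → posterior Beta(8, 16/3)
obs 7: x=1 → posterior Beta(9, 16/3)
obs 8: x=1 → posterior Beta(10, 16/3)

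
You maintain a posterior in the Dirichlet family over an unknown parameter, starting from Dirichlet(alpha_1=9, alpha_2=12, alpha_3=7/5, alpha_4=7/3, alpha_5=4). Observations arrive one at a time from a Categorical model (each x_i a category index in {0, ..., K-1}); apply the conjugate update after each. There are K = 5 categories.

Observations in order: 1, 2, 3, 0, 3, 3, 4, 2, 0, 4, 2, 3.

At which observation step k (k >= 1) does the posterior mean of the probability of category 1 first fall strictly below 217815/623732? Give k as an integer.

obs 1: x=1 → posterior Dirichlet(9, 13, 7/5, 7/3, 4)
obs 2: x=2 → posterior Dirichlet(9, 13, 12/5, 7/3, 4)
obs 3: x=3 → posterior Dirichlet(9, 13, 12/5, 10/3, 4)
obs 4: x=0 → posterior Dirichlet(10, 13, 12/5, 10/3, 4)
obs 5: x=3 → posterior Dirichlet(10, 13, 12/5, 13/3, 4)
obs 6: x=3 → posterior Dirichlet(10, 13, 12/5, 16/3, 4)
obs 7: x=4 → posterior Dirichlet(10, 13, 12/5, 16/3, 5)
obs 8: x=2 → posterior Dirichlet(10, 13, 17/5, 16/3, 5)
obs 9: x=0 → posterior Dirichlet(11, 13, 17/5, 16/3, 5)
obs 10: x=4 → posterior Dirichlet(11, 13, 17/5, 16/3, 6)
obs 11: x=2 → posterior Dirichlet(11, 13, 22/5, 16/3, 6)
obs 12: x=3 → posterior Dirichlet(11, 13, 22/5, 19/3, 6)

k = 9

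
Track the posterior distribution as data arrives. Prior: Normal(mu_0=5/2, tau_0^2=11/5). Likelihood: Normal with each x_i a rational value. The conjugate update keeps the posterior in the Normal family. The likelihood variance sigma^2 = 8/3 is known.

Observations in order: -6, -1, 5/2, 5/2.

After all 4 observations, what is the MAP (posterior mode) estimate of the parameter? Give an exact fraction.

17/86

obs 1: x=-6 → posterior Normal(-98/73, 88/73)
obs 2: x=-1 → posterior Normal(-131/106, 44/53)
obs 3: x=5/2 → posterior Normal(-97/278, 88/139)
obs 4: x=5/2 → posterior Normal(17/86, 22/43)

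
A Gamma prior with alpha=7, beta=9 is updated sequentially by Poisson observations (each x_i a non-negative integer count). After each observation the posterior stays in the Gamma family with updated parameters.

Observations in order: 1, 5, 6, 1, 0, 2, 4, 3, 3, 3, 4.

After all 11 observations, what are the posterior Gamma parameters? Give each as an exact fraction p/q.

obs 1: x=1 → posterior Gamma(8, 10)
obs 2: x=5 → posterior Gamma(13, 11)
obs 3: x=6 → posterior Gamma(19, 12)
obs 4: x=1 → posterior Gamma(20, 13)
obs 5: x=0 → posterior Gamma(20, 14)
obs 6: x=2 → posterior Gamma(22, 15)
obs 7: x=4 → posterior Gamma(26, 16)
obs 8: x=3 → posterior Gamma(29, 17)
obs 9: x=3 → posterior Gamma(32, 18)
obs 10: x=3 → posterior Gamma(35, 19)
obs 11: x=4 → posterior Gamma(39, 20)

alpha=39, beta=20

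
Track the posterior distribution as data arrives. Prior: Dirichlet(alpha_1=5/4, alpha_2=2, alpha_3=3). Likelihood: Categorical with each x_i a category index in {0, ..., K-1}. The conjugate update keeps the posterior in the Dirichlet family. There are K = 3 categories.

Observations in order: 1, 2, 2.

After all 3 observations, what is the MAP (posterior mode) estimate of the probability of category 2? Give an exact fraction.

16/25

obs 1: x=1 → posterior Dirichlet(5/4, 3, 3)
obs 2: x=2 → posterior Dirichlet(5/4, 3, 4)
obs 3: x=2 → posterior Dirichlet(5/4, 3, 5)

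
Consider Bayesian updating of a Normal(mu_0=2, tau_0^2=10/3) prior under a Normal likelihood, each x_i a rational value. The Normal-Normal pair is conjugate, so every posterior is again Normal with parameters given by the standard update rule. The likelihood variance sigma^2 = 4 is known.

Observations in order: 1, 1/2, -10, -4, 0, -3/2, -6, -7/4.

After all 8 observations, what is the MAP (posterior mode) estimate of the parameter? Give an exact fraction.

-387/184

obs 1: x=1 → posterior Normal(17/11, 20/11)
obs 2: x=1/2 → posterior Normal(39/32, 5/4)
obs 3: x=-10 → posterior Normal(-61/42, 20/21)
obs 4: x=-4 → posterior Normal(-101/52, 10/13)
obs 5: x=0 → posterior Normal(-101/62, 20/31)
obs 6: x=-3/2 → posterior Normal(-29/18, 5/9)
obs 7: x=-6 → posterior Normal(-88/41, 20/41)
obs 8: x=-7/4 → posterior Normal(-387/184, 10/23)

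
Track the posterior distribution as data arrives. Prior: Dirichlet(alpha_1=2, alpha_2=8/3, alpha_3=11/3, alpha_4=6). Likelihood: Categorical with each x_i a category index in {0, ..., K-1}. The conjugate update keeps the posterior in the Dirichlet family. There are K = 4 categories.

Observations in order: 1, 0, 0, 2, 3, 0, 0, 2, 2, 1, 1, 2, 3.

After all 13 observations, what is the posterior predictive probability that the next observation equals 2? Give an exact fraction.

obs 1: x=1 → posterior Dirichlet(2, 11/3, 11/3, 6)
obs 2: x=0 → posterior Dirichlet(3, 11/3, 11/3, 6)
obs 3: x=0 → posterior Dirichlet(4, 11/3, 11/3, 6)
obs 4: x=2 → posterior Dirichlet(4, 11/3, 14/3, 6)
obs 5: x=3 → posterior Dirichlet(4, 11/3, 14/3, 7)
obs 6: x=0 → posterior Dirichlet(5, 11/3, 14/3, 7)
obs 7: x=0 → posterior Dirichlet(6, 11/3, 14/3, 7)
obs 8: x=2 → posterior Dirichlet(6, 11/3, 17/3, 7)
obs 9: x=2 → posterior Dirichlet(6, 11/3, 20/3, 7)
obs 10: x=1 → posterior Dirichlet(6, 14/3, 20/3, 7)
obs 11: x=1 → posterior Dirichlet(6, 17/3, 20/3, 7)
obs 12: x=2 → posterior Dirichlet(6, 17/3, 23/3, 7)
obs 13: x=3 → posterior Dirichlet(6, 17/3, 23/3, 8)

23/82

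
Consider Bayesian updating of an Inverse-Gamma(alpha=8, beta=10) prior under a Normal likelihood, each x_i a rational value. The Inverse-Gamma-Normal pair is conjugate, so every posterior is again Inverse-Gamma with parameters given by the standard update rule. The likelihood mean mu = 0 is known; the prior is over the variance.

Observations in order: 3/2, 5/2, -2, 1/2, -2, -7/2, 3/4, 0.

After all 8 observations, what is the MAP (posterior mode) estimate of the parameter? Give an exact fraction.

obs 1: x=3/2 → posterior Inverse-Gamma(17/2, 89/8)
obs 2: x=5/2 → posterior Inverse-Gamma(9, 57/4)
obs 3: x=-2 → posterior Inverse-Gamma(19/2, 65/4)
obs 4: x=1/2 → posterior Inverse-Gamma(10, 131/8)
obs 5: x=-2 → posterior Inverse-Gamma(21/2, 147/8)
obs 6: x=-7/2 → posterior Inverse-Gamma(11, 49/2)
obs 7: x=3/4 → posterior Inverse-Gamma(23/2, 793/32)
obs 8: x=0 → posterior Inverse-Gamma(12, 793/32)

61/32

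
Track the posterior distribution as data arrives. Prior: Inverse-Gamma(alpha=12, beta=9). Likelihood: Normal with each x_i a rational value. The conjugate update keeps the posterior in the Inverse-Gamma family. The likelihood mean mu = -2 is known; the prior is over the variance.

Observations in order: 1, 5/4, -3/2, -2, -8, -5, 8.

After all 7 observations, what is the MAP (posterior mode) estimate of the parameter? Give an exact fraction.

obs 1: x=1 → posterior Inverse-Gamma(25/2, 27/2)
obs 2: x=5/4 → posterior Inverse-Gamma(13, 601/32)
obs 3: x=-3/2 → posterior Inverse-Gamma(27/2, 605/32)
obs 4: x=-2 → posterior Inverse-Gamma(14, 605/32)
obs 5: x=-8 → posterior Inverse-Gamma(29/2, 1181/32)
obs 6: x=-5 → posterior Inverse-Gamma(15, 1325/32)
obs 7: x=8 → posterior Inverse-Gamma(31/2, 2925/32)

975/176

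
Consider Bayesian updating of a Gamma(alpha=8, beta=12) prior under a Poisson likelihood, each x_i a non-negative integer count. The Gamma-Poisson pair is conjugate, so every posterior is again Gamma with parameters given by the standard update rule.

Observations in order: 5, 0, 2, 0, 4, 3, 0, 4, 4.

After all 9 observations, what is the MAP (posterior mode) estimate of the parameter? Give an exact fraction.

29/21

obs 1: x=5 → posterior Gamma(13, 13)
obs 2: x=0 → posterior Gamma(13, 14)
obs 3: x=2 → posterior Gamma(15, 15)
obs 4: x=0 → posterior Gamma(15, 16)
obs 5: x=4 → posterior Gamma(19, 17)
obs 6: x=3 → posterior Gamma(22, 18)
obs 7: x=0 → posterior Gamma(22, 19)
obs 8: x=4 → posterior Gamma(26, 20)
obs 9: x=4 → posterior Gamma(30, 21)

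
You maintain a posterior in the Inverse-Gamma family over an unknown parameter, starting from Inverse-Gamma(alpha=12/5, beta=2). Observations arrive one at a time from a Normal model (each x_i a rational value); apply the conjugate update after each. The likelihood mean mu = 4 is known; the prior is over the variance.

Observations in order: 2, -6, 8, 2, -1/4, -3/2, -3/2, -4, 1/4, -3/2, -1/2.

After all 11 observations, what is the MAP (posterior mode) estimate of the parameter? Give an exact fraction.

obs 1: x=2 → posterior Inverse-Gamma(29/10, 4)
obs 2: x=-6 → posterior Inverse-Gamma(17/5, 54)
obs 3: x=8 → posterior Inverse-Gamma(39/10, 62)
obs 4: x=2 → posterior Inverse-Gamma(22/5, 64)
obs 5: x=-1/4 → posterior Inverse-Gamma(49/10, 2337/32)
obs 6: x=-3/2 → posterior Inverse-Gamma(27/5, 2821/32)
obs 7: x=-3/2 → posterior Inverse-Gamma(59/10, 3305/32)
obs 8: x=-4 → posterior Inverse-Gamma(32/5, 4329/32)
obs 9: x=1/4 → posterior Inverse-Gamma(69/10, 2277/16)
obs 10: x=-3/2 → posterior Inverse-Gamma(37/5, 2519/16)
obs 11: x=-1/2 → posterior Inverse-Gamma(79/10, 2681/16)

13405/712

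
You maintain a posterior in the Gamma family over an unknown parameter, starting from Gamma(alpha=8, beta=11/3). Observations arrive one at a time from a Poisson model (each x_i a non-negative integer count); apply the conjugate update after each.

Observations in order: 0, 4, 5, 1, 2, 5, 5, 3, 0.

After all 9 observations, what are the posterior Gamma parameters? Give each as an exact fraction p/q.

alpha=33, beta=38/3

obs 1: x=0 → posterior Gamma(8, 14/3)
obs 2: x=4 → posterior Gamma(12, 17/3)
obs 3: x=5 → posterior Gamma(17, 20/3)
obs 4: x=1 → posterior Gamma(18, 23/3)
obs 5: x=2 → posterior Gamma(20, 26/3)
obs 6: x=5 → posterior Gamma(25, 29/3)
obs 7: x=5 → posterior Gamma(30, 32/3)
obs 8: x=3 → posterior Gamma(33, 35/3)
obs 9: x=0 → posterior Gamma(33, 38/3)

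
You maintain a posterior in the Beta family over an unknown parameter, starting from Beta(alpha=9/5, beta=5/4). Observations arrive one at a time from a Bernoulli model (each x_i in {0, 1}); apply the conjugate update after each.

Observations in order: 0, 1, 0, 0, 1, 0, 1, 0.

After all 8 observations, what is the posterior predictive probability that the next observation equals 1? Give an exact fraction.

obs 1: x=0 → posterior Beta(9/5, 9/4)
obs 2: x=1 → posterior Beta(14/5, 9/4)
obs 3: x=0 → posterior Beta(14/5, 13/4)
obs 4: x=0 → posterior Beta(14/5, 17/4)
obs 5: x=1 → posterior Beta(19/5, 17/4)
obs 6: x=0 → posterior Beta(19/5, 21/4)
obs 7: x=1 → posterior Beta(24/5, 21/4)
obs 8: x=0 → posterior Beta(24/5, 25/4)

96/221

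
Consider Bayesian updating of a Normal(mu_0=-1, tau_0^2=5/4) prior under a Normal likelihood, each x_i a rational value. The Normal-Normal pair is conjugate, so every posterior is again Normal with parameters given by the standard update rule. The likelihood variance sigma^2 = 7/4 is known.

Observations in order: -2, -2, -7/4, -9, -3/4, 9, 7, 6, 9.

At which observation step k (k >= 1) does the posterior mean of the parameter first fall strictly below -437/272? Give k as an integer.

obs 1: x=-2 → posterior Normal(-17/12, 35/48)
obs 2: x=-2 → posterior Normal(-27/17, 35/68)
obs 3: x=-7/4 → posterior Normal(-13/8, 35/88)
obs 4: x=-9 → posterior Normal(-323/108, 35/108)
obs 5: x=-3/4 → posterior Normal(-169/64, 35/128)
obs 6: x=9 → posterior Normal(-79/74, 35/148)
obs 7: x=7 → posterior Normal(-3/28, 5/24)
obs 8: x=6 → posterior Normal(51/94, 35/188)
obs 9: x=9 → posterior Normal(141/104, 35/208)

k = 3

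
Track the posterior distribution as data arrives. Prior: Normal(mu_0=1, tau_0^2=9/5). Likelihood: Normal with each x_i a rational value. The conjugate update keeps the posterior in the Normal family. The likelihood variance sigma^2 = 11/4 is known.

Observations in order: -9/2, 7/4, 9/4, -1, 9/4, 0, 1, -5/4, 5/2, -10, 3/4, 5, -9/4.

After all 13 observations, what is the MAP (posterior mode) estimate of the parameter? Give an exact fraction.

obs 1: x=-9/2 → posterior Normal(-107/91, 99/91)
obs 2: x=7/4 → posterior Normal(-44/127, 99/127)
obs 3: x=9/4 → posterior Normal(37/163, 99/163)
obs 4: x=-1 → posterior Normal(1/199, 99/199)
obs 5: x=9/4 → posterior Normal(82/235, 99/235)
obs 6: x=0 → posterior Normal(82/271, 99/271)
obs 7: x=1 → posterior Normal(118/307, 99/307)
obs 8: x=-5/4 → posterior Normal(73/343, 99/343)
obs 9: x=5/2 → posterior Normal(163/379, 99/379)
obs 10: x=-10 → posterior Normal(-197/415, 99/415)
obs 11: x=3/4 → posterior Normal(-170/451, 9/41)
obs 12: x=5 → posterior Normal(10/487, 99/487)
obs 13: x=-9/4 → posterior Normal(-71/523, 99/523)

-71/523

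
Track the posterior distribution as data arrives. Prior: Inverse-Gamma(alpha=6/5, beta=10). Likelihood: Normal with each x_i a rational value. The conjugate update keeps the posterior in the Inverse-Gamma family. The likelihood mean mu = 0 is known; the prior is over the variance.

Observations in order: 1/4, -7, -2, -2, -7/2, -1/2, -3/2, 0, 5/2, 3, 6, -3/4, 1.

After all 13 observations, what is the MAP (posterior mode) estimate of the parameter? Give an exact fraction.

5785/696

obs 1: x=1/4 → posterior Inverse-Gamma(17/10, 321/32)
obs 2: x=-7 → posterior Inverse-Gamma(11/5, 1105/32)
obs 3: x=-2 → posterior Inverse-Gamma(27/10, 1169/32)
obs 4: x=-2 → posterior Inverse-Gamma(16/5, 1233/32)
obs 5: x=-7/2 → posterior Inverse-Gamma(37/10, 1429/32)
obs 6: x=-1/2 → posterior Inverse-Gamma(21/5, 1433/32)
obs 7: x=-3/2 → posterior Inverse-Gamma(47/10, 1469/32)
obs 8: x=0 → posterior Inverse-Gamma(26/5, 1469/32)
obs 9: x=5/2 → posterior Inverse-Gamma(57/10, 1569/32)
obs 10: x=3 → posterior Inverse-Gamma(31/5, 1713/32)
obs 11: x=6 → posterior Inverse-Gamma(67/10, 2289/32)
obs 12: x=-3/4 → posterior Inverse-Gamma(36/5, 1149/16)
obs 13: x=1 → posterior Inverse-Gamma(77/10, 1157/16)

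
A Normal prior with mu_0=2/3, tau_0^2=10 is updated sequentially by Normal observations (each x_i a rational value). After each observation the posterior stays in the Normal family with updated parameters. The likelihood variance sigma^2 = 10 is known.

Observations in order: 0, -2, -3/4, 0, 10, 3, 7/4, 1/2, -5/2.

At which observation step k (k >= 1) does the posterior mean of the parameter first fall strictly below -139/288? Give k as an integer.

obs 1: x=0 → posterior Normal(1/3, 5)
obs 2: x=-2 → posterior Normal(-4/9, 10/3)
obs 3: x=-3/4 → posterior Normal(-25/48, 5/2)
obs 4: x=0 → posterior Normal(-5/12, 2)
obs 5: x=10 → posterior Normal(95/72, 5/3)
obs 6: x=3 → posterior Normal(131/84, 10/7)
obs 7: x=7/4 → posterior Normal(19/12, 5/4)
obs 8: x=1/2 → posterior Normal(79/54, 10/9)
obs 9: x=-5/2 → posterior Normal(16/15, 1)

k = 3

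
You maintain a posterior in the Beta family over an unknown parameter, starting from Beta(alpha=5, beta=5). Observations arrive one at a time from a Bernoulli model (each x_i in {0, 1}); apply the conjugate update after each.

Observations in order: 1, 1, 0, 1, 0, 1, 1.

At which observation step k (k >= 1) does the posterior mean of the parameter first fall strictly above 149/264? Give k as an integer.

obs 1: x=1 → posterior Beta(6, 5)
obs 2: x=1 → posterior Beta(7, 5)
obs 3: x=0 → posterior Beta(7, 6)
obs 4: x=1 → posterior Beta(8, 6)
obs 5: x=0 → posterior Beta(8, 7)
obs 6: x=1 → posterior Beta(9, 7)
obs 7: x=1 → posterior Beta(10, 7)

k = 2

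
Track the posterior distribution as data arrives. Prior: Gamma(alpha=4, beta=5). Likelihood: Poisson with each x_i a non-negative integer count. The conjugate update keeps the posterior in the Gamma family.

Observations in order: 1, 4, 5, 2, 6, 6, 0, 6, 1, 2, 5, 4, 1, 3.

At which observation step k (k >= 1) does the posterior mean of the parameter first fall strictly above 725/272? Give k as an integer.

k = 12

obs 1: x=1 → posterior Gamma(5, 6)
obs 2: x=4 → posterior Gamma(9, 7)
obs 3: x=5 → posterior Gamma(14, 8)
obs 4: x=2 → posterior Gamma(16, 9)
obs 5: x=6 → posterior Gamma(22, 10)
obs 6: x=6 → posterior Gamma(28, 11)
obs 7: x=0 → posterior Gamma(28, 12)
obs 8: x=6 → posterior Gamma(34, 13)
obs 9: x=1 → posterior Gamma(35, 14)
obs 10: x=2 → posterior Gamma(37, 15)
obs 11: x=5 → posterior Gamma(42, 16)
obs 12: x=4 → posterior Gamma(46, 17)
obs 13: x=1 → posterior Gamma(47, 18)
obs 14: x=3 → posterior Gamma(50, 19)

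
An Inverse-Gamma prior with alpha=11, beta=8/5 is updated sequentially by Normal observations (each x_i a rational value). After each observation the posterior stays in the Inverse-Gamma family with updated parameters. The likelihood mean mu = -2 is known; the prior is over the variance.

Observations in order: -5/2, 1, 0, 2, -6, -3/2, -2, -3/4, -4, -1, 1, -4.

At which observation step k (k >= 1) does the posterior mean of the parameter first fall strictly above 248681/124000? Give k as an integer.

obs 1: x=-5/2 → posterior Inverse-Gamma(23/2, 69/40)
obs 2: x=1 → posterior Inverse-Gamma(12, 249/40)
obs 3: x=0 → posterior Inverse-Gamma(25/2, 329/40)
obs 4: x=2 → posterior Inverse-Gamma(13, 649/40)
obs 5: x=-6 → posterior Inverse-Gamma(27/2, 969/40)
obs 6: x=-3/2 → posterior Inverse-Gamma(14, 487/20)
obs 7: x=-2 → posterior Inverse-Gamma(29/2, 487/20)
obs 8: x=-3/4 → posterior Inverse-Gamma(15, 4021/160)
obs 9: x=-4 → posterior Inverse-Gamma(31/2, 4341/160)
obs 10: x=-1 → posterior Inverse-Gamma(16, 4421/160)
obs 11: x=1 → posterior Inverse-Gamma(33/2, 5141/160)
obs 12: x=-4 → posterior Inverse-Gamma(17, 5461/160)

k = 11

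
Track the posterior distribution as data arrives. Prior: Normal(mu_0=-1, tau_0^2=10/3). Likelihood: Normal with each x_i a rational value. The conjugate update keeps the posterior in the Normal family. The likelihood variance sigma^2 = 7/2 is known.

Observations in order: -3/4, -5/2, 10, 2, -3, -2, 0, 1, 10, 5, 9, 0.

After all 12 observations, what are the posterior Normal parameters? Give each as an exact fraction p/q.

obs 1: x=-3/4 → posterior Normal(-36/41, 70/41)
obs 2: x=-5/2 → posterior Normal(-86/61, 70/61)
obs 3: x=10 → posterior Normal(38/27, 70/81)
obs 4: x=2 → posterior Normal(154/101, 70/101)
obs 5: x=-3 → posterior Normal(94/121, 70/121)
obs 6: x=-2 → posterior Normal(18/47, 70/141)
obs 7: x=0 → posterior Normal(54/161, 10/23)
obs 8: x=1 → posterior Normal(74/181, 70/181)
obs 9: x=10 → posterior Normal(274/201, 70/201)
obs 10: x=5 → posterior Normal(22/13, 70/221)
obs 11: x=9 → posterior Normal(554/241, 70/241)
obs 12: x=0 → posterior Normal(554/261, 70/261)

mu_0=554/261, tau_0^2=70/261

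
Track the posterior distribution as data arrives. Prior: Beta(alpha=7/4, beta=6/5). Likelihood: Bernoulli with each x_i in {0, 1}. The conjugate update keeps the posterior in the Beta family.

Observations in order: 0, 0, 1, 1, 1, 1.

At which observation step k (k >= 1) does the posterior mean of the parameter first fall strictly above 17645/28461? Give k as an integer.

obs 1: x=0 → posterior Beta(7/4, 11/5)
obs 2: x=0 → posterior Beta(7/4, 16/5)
obs 3: x=1 → posterior Beta(11/4, 16/5)
obs 4: x=1 → posterior Beta(15/4, 16/5)
obs 5: x=1 → posterior Beta(19/4, 16/5)
obs 6: x=1 → posterior Beta(23/4, 16/5)

k = 6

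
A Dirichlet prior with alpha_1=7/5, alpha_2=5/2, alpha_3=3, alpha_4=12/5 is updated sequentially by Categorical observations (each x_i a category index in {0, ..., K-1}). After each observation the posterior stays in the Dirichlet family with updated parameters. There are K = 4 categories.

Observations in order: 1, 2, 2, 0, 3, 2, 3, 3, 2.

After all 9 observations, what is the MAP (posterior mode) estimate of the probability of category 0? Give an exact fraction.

obs 1: x=1 → posterior Dirichlet(7/5, 7/2, 3, 12/5)
obs 2: x=2 → posterior Dirichlet(7/5, 7/2, 4, 12/5)
obs 3: x=2 → posterior Dirichlet(7/5, 7/2, 5, 12/5)
obs 4: x=0 → posterior Dirichlet(12/5, 7/2, 5, 12/5)
obs 5: x=3 → posterior Dirichlet(12/5, 7/2, 5, 17/5)
obs 6: x=2 → posterior Dirichlet(12/5, 7/2, 6, 17/5)
obs 7: x=3 → posterior Dirichlet(12/5, 7/2, 6, 22/5)
obs 8: x=3 → posterior Dirichlet(12/5, 7/2, 6, 27/5)
obs 9: x=2 → posterior Dirichlet(12/5, 7/2, 7, 27/5)

14/143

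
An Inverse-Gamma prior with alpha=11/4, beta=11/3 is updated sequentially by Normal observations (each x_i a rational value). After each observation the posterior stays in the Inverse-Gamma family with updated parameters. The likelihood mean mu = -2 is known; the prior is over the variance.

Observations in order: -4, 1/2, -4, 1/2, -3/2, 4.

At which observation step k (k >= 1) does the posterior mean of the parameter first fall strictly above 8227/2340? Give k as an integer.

k = 4

obs 1: x=-4 → posterior Inverse-Gamma(13/4, 17/3)
obs 2: x=1/2 → posterior Inverse-Gamma(15/4, 211/24)
obs 3: x=-4 → posterior Inverse-Gamma(17/4, 259/24)
obs 4: x=1/2 → posterior Inverse-Gamma(19/4, 167/12)
obs 5: x=-3/2 → posterior Inverse-Gamma(21/4, 337/24)
obs 6: x=4 → posterior Inverse-Gamma(23/4, 769/24)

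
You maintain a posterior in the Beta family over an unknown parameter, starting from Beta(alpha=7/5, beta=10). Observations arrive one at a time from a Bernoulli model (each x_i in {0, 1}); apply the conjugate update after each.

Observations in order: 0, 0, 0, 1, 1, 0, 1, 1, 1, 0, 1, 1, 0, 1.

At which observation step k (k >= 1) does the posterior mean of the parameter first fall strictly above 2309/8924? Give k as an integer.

k = 8

obs 1: x=0 → posterior Beta(7/5, 11)
obs 2: x=0 → posterior Beta(7/5, 12)
obs 3: x=0 → posterior Beta(7/5, 13)
obs 4: x=1 → posterior Beta(12/5, 13)
obs 5: x=1 → posterior Beta(17/5, 13)
obs 6: x=0 → posterior Beta(17/5, 14)
obs 7: x=1 → posterior Beta(22/5, 14)
obs 8: x=1 → posterior Beta(27/5, 14)
obs 9: x=1 → posterior Beta(32/5, 14)
obs 10: x=0 → posterior Beta(32/5, 15)
obs 11: x=1 → posterior Beta(37/5, 15)
obs 12: x=1 → posterior Beta(42/5, 15)
obs 13: x=0 → posterior Beta(42/5, 16)
obs 14: x=1 → posterior Beta(47/5, 16)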